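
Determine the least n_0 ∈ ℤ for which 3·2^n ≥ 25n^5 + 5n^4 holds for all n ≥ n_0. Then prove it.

n_0 = 27

At n = 26: 201326592 < 299319280, so the inequality fails and n_0 ≥ 27. We prove 3·2^n ≥ 25n^5 + 5n^4 for all n ≥ 27.
Base case (n = 27): 3·2^n = 402653184 and 25n^5 + 5n^4 = 361379880, so 402653184 ≥ 361379880.
Suppose the result is true for n = j, so 3·2^j ≥ 25j^5 + 5j^4.
Then 3·2^(j + 1) = 2·(3·2^j) ≥ 2·(25j^5 + 5j^4).
Also, for j ≥ 27 we have 2·(25j^5 + 5j^4) ≥ 25(j+1)^5 + 5(j+1)^4, since 2·(25j^5 + 5j^4) − (25(j+1)^5 + 5(j+1)^4) = 25j^5 - 120j^4 - 270j^3 - 280j^2 - 145j - 30, which is nonnegative for all j ≥ 27.
Combining, 3·2^(j + 1) ≥ 25(j+1)^5 + 5(j+1)^4.
This completes the induction.
Hence the smallest such n_0 is 27.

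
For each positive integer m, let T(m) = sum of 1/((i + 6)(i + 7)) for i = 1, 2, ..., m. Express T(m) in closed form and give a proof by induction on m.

T(m) = m/(7(m + 7))

We claim T(m) = m/(7(m + 7)) for all m ≥ 1.
When m = 1: T(1) = 1/56, and the closed form gives 1/56. They agree.
Inductive step: suppose the statement holds for some i ≥ 1, so T(i) = i/(7(i + 7)).
Then T(i+1) = T(i) + (1/((i + 7)(i + 8))) = (i/(7(i + 7))) + (1/((i + 7)(i + 8))).
Simplifying, T(i+1) = (i + 1)/(7(i + 8)) = (i+1)/(7((i+1) + 7)),
which is the closed form with m = i+1.
This completes the induction.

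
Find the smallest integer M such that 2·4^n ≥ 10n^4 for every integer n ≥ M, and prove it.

M = 7

At n = 6: 8192 < 12960, so the inequality fails and M ≥ 7. We prove 2·4^n ≥ 10n^4 for all n ≥ 7.
When n = 7: 2·4^n = 32768 and 10n^4 = 24010, so 32768 ≥ 24010.
Inductive step: assume the claim holds for n = r, so 2·4^r ≥ 10r^4.
Then 2·4^(r + 1) = 4·(2·4^r) ≥ 4·(10r^4).
Also, for r ≥ 7 we have 4·(10r^4) ≥ 10(r+1)^4, since 4 ≥ (1 + 1/r)^4 for all r ≥ 7.
Combining, 2·4^(r + 1) ≥ 10(r+1)^4.
By induction, the statement is established for all n ≥ 7.
Hence the smallest such M is 7.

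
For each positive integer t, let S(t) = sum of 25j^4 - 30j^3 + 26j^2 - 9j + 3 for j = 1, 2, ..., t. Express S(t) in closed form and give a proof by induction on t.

S(t) = t(5t^4 + 5t^3 + 2t^2 + t + 2)

We claim S(t) = t(5t^4 + 5t^3 + 2t^2 + t + 2) for all t ≥ 1.
Base case (t = 1): S(1) = 15, and the closed form gives 15. They agree.
Suppose the result is true for t = j, so S(j) = j(5j^4 + 5j^3 + 2j^2 + j + 2).
Then S(j+1) = S(j) + (25j^4 + 70j^3 + 86j^2 + 53j + 15) = (j(5j^4 + 5j^3 + 2j^2 + j + 2)) + (25j^4 + 70j^3 + 86j^2 + 53j + 15).
Simplifying, S(j+1) = (j + 1)(5j^4 + 25j^3 + 47j^2 + 40j + 15) = (j+1)(5(j+1)^4 + 5(j+1)^3 + 2(j+1)^2 + (j+1) + 2),
which is the closed form with t = j+1.
This completes the induction.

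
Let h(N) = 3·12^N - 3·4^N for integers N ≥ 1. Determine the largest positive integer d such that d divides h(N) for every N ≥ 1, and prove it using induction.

Computing the first values: h(1) = 24 and h(2) = 384; gcd(24, 384) = 24, so d ≤ 24.
We prove 24 | 3·12^N - 3·4^N for all N ≥ 1 by induction on N.
When N = 1: h(1) = 24 = 24·(1), so 24 | h(1).
Suppose the result is true for N = k, i.e. 24 | h(k). Then
h(k+1) − 12·h(k) = (3·12^(k+1) - 3·4^(k+1)) − 12·(3·12^k - 3·4^k) = (-3)·4^k·(4 − 12) = (24)·4^k. Since 24 | h(k) by the inductive hypothesis, 24 | 12·h(k); and 24 | 24 since 24 = 24·1. Therefore 24 | h(k+1).
This completes the induction.
Therefore the largest such d is 24.

d = 24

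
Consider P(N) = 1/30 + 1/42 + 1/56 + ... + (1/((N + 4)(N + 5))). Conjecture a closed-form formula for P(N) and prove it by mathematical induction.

We claim P(N) = N/(5(N + 5)) for all N ≥ 1.
For the base case N = 1: P(1) = 1/30, and the closed form gives 1/30. They agree.
Suppose the result is true for N = r, so P(r) = r/(5(r + 5)).
Then P(r+1) = P(r) + (1/((r + 5)(r + 6))) = (r/(5(r + 5))) + (1/((r + 5)(r + 6))).
Simplifying, P(r+1) = (r + 1)/(5(r + 6)) = (r+1)/(5((r+1) + 5)),
which is the closed form with N = r+1.
Hence, by induction on N, the claim holds for every N ≥ 1.

P(N) = N/(5(N + 5))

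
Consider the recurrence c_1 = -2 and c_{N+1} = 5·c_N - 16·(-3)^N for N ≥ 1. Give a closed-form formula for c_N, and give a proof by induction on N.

c_N = 2(-3)^N + 4·5^(N - 1)

Computing the first terms: c_1 = -2, c_2 = 38, c_3 = 46. This suggests c_N = 2(-3)^N + 4·5^(N - 1).
Base case (N = 1): the formula gives -2 = -2 = c_1.
Inductive step: suppose the statement holds for some m ≥ 1, so c_m = 2(-3)^m + 4·5^(m - 1).
Then c_{m+1} = 5·c_m - 16·(-3)^m = 5·(2(-3)^m + 4·5^(m - 1)) - 16·(-3)^m = 2(-3)^(m + 1) + 4·5^m = 2(-3)^(m+1) + 4·5^((m+1) - 1),
which is the claimed formula at N = m+1.
This completes the induction.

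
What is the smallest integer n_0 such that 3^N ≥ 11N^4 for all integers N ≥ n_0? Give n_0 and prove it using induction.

n_0 = 11

At N = 10: 59049 < 110000, so the inequality fails and n_0 ≥ 11. We prove 3^N ≥ 11N^4 for all N ≥ 11.
For the base case N = 11: 3^N = 177147 and 11N^4 = 161051, so 177147 ≥ 161051.
For the inductive step, assume it holds for an arbitrary m ≥ 11, so 3^m ≥ 11m^4.
Then 3^(m + 1) = 3·(3^m) ≥ 3·(11m^4).
Also, for m ≥ 11 we have 3·(11m^4) ≥ 11(m+1)^4, since 3 ≥ (1 + 1/m)^4 for all m ≥ 11.
Combining, 3^(m + 1) ≥ 11(m+1)^4.
By the principle of mathematical induction, the result holds for all N ≥ 11.
Hence the smallest such n_0 is 11.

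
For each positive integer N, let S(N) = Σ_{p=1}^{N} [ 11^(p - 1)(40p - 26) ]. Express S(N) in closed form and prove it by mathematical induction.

S(N) = 11^N(4N - 3) + 3

We claim S(N) = 11^N(4N - 3) + 3 for all N ≥ 1.
For the base case N = 1: S(1) = 14, and the closed form gives 14. They agree.
Inductive step: suppose the statement holds for some p ≥ 1, so S(p) = 11^p(4p - 3) + 3.
Then S(p+1) = S(p) + (11^p(40p + 14)) = (11^p(4p - 3) + 3) + (11^p(40p + 14)).
Simplifying, S(p+1) = 44·11^p·p + 11·11^p + 3 = 11^(p+1)(4(p+1) - 3) + 3,
which is the closed form with N = p+1.
This completes the induction.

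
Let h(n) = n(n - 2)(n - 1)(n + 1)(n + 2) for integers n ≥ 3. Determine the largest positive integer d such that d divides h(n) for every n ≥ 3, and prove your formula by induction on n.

d = 120

Computing the first values: h(3) = 120 and h(4) = 720; gcd(120, 720) = 120, so d ≤ 120.
We prove 120 | n(n - 2)(n - 1)(n + 1)(n + 2) for all n ≥ 3 by induction on n.
Base step (n = 3): h(3) = 120 = 120·(1), so 120 | h(3).
Inductive step: suppose the statement holds for some k ≥ 3, i.e. 120 | h(k). Then
h(k+1) − h(k) = (k-1)·k·(k+1)·(k+2)·(k+3) − (k-2)·(k-1)·k·(k+1)·(k+2) = (k-1)·k·(k+1)·(k+2)·[(k+3) − (k-2)] = 5·(k-1)·k·(k+1)·(k+2). The product of 4 consecutive integers is divisible by (4)! = 24, so h(k+1) − h(k) is divisible by 5·24 = 120. By the inductive hypothesis 120 | h(k), hence 120 | h(k+1).
By the principle of mathematical induction, the result holds for all n ≥ 3.
Therefore the largest such d is 120.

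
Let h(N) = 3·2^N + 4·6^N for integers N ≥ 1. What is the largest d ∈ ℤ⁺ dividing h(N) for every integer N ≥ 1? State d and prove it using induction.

Computing the first values: h(1) = 30 and h(2) = 156; gcd(30, 156) = 6, so d ≤ 6.
We prove 6 | 3·2^N + 4·6^N for all N ≥ 1 by induction on N.
Base case (N = 1): h(1) = 30 = 6·(5), so 6 | h(1).
For the inductive step, assume it holds for an arbitrary r ≥ 1, i.e. 6 | h(r). Then
h(r+1) − 6·h(r) = (3·2^(r+1) + 4·6^(r+1)) − 6·(3·2^r + 4·6^r) = (3)·2^r·(2 − 6) = (-12)·2^r. Since 6 | h(r) by the inductive hypothesis, 6 | 6·h(r); and 6 | -12 since -12 = 6·-2. Therefore 6 | h(r+1).
By induction, the statement is established for all N ≥ 1.
Therefore the largest such d is 6.

d = 6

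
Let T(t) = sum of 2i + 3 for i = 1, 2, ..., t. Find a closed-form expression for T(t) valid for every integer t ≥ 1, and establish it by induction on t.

We claim T(t) = t(t + 4) for all t ≥ 1.
When t = 1: T(1) = 5, and the closed form gives 5. They agree.
For the inductive step, assume it holds for an arbitrary i ≥ 1, so T(i) = i(i + 4).
Then T(i+1) = T(i) + (2i + 5) = (i(i + 4)) + (2i + 5).
Simplifying, T(i+1) = (i + 1)(i + 5) = (i+1)((i+1) + 4),
which is the closed form with t = i+1.
By the principle of mathematical induction, the result holds for all t ≥ 1.

T(t) = t(t + 4)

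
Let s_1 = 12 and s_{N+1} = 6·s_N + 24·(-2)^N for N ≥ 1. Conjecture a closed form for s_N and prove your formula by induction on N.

Computing the first terms: s_1 = 12, s_2 = 24, s_3 = 240. This suggests s_N = -3(-2)^N + 6^N.
Base step (N = 1): the formula gives 12 = 12 = s_1.
Inductive step: suppose the statement holds for some m ≥ 1, so s_m = -3(-2)^m + 6^m.
Then s_{m+1} = 6·s_m + 24·(-2)^m = 6·(-3(-2)^m + 6^m) + 24·(-2)^m = -3(-2)^(m + 1) + 6^(m + 1),
which is the claimed formula at N = m+1.
Hence, by induction on N, the claim holds for every N ≥ 1.

s_N = -3(-2)^N + 6^N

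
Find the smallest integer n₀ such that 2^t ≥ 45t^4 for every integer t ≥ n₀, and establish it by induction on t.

At t = 23: 8388608 < 12592845, so the inequality fails and n₀ ≥ 24. We prove 2^t ≥ 45t^4 for all t ≥ 24.
Base step (t = 24): 2^t = 16777216 and 45t^4 = 14929920, so 16777216 ≥ 14929920.
For the inductive step, assume it holds for an arbitrary m ≥ 24, so 2^m ≥ 45m^4.
Then 2^(m + 1) = 2·(2^m) ≥ 2·(45m^4).
Also, for m ≥ 24 we have 2·(45m^4) ≥ 45(m+1)^4, since 2 ≥ (1 + 1/m)^4 for all m ≥ 24.
Combining, 2^(m + 1) ≥ 45(m+1)^4.
By induction, the statement is established for all t ≥ 24.
Hence the smallest such n₀ is 24.

n₀ = 24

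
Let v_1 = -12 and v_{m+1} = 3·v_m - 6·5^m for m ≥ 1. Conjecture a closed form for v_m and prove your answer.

v_m = 3^m - 3·5^m

Computing the first terms: v_1 = -12, v_2 = -66, v_3 = -348. This suggests v_m = 3^m - 3·5^m.
When m = 1: the formula gives -12 = -12 = v_1.
Inductive step: assume the claim holds for m = p, so v_p = 3^p - 3·5^p.
Then v_{p+1} = 3·v_p - 6·5^p = 3·(3^p - 3·5^p) - 6·5^p = 3^(p + 1) - 3·5^(p + 1),
which is the claimed formula at m = p+1.
Hence, by induction on m, the claim holds for every m ≥ 1.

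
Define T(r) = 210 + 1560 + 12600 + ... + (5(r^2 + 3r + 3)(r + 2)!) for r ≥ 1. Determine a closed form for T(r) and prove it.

T(r) = (5r + 5)(r + 3)! - 30

We claim T(r) = (5r + 5)(r + 3)! - 30 for all r ≥ 1.
Base case (r = 1): T(1) = 210, and the closed form gives 210. They agree.
Suppose the result is true for r = p, so T(p) = (5p + 5)(p + 3)! - 30.
Then T(p+1) = T(p) + (5(p^2 + 5p + 7)(p + 3)!) = ((5p + 5)(p + 3)! - 30) + (5(p^2 + 5p + 7)(p + 3)!).
Simplifying, T(p+1) = (5(p+1) + 5)((p+1) + 3)! - 30,
which is the closed form with r = p+1.
This completes the induction.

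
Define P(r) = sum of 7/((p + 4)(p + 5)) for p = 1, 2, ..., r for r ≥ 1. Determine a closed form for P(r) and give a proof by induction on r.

P(r) = 7r/(5(r + 5))

We claim P(r) = 7r/(5(r + 5)) for all r ≥ 1.
When r = 1: P(1) = 7/30, and the closed form gives 7/30. They agree.
Inductive step: suppose the statement holds for some p ≥ 1, so P(p) = 7p/(5(p + 5)).
Then P(p+1) = P(p) + (7/((p + 5)(p + 6))) = (7p/(5(p + 5))) + (7/((p + 5)(p + 6))).
Simplifying, P(p+1) = 7(p + 1)/(5(p + 6)) = 7(p+1)/(5((p+1) + 5)),
which is the closed form with r = p+1.
By induction, the statement is established for all r ≥ 1.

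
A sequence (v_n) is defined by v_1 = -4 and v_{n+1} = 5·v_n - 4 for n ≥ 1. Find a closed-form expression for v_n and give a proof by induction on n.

Computing the first terms: v_1 = -4, v_2 = -24, v_3 = -124. This suggests v_n = -5^n + 1.
For the base case n = 1: the formula gives -4 = -4 = v_1.
Inductive step: suppose the statement holds for some i ≥ 1, so v_i = -5^i + 1.
Then v_{i+1} = 5·v_i - 4 = 5·(-5^i + 1) - 4 = -5^(i + 1) + 1,
which is the claimed formula at n = i+1.
By the principle of mathematical induction, the result holds for all n ≥ 1.

v_n = -5^n + 1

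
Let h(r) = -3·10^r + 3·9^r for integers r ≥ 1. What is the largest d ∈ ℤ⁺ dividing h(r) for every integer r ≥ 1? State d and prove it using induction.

Computing the first values: h(1) = -3 and h(2) = -57; gcd(-3, -57) = 3, so d ≤ 3.
We prove 3 | -3·10^r + 3·9^r for all r ≥ 1 by induction on r.
Base case (r = 1): h(1) = -3 = 3·(-1), so 3 | h(1).
Inductive step: assume the claim holds for r = j, i.e. 3 | h(j). Then
h(j+1) − 10·h(j) = (-3·10^(j+1) + 3·9^(j+1)) − 10·(-3·10^j + 3·9^j) = (3)·9^j·(9 − 10) = (-3)·9^j. Since 3 | h(j) by the inductive hypothesis, 3 | 10·h(j); and 3 | -3 since -3 = 3·-1. Therefore 3 | h(j+1).
By induction, the statement is established for all r ≥ 1.
Therefore the largest such d is 3.

d = 3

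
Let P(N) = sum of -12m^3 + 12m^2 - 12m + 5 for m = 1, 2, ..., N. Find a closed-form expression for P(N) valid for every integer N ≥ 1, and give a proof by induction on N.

We claim P(N) = -N(3N^3 + 2N^2 + 3N - 1) for all N ≥ 1.
For the base case N = 1: P(1) = -7, and the closed form gives -7. They agree.
For the inductive step, assume it holds for an arbitrary m ≥ 1, so P(m) = m(-3m^3 - 2m^2 - 3m + 1).
Then P(m+1) = P(m) + (-12m^3 - 24m^2 - 24m - 7) = (m(-3m^3 - 2m^2 - 3m + 1)) + (-12m^3 - 24m^2 - 24m - 7).
Simplifying, P(m+1) = -(m + 1)(3m^3 + 11m^2 + 16m + 7) = -(m+1)(3(m+1)^3 + 2(m+1)^2 + 3(m+1) - 1),
which is the closed form with N = m+1.
By the principle of mathematical induction, the result holds for all N ≥ 1.

P(N) = -N(3N^3 + 2N^2 + 3N - 1)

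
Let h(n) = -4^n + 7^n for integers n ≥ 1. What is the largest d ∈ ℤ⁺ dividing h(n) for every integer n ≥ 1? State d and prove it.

Computing the first values: h(1) = 3 and h(2) = 33; gcd(3, 33) = 3, so d ≤ 3.
We prove 3 | -4^n + 7^n for all n ≥ 1 by induction on n.
For the base case n = 1: h(1) = 3 = 3·(1), so 3 | h(1).
Inductive step: assume the claim holds for n = j, i.e. 3 | h(j). Then
7^{j+1} − 4^{j+1} = 7·7^j − 4·4^j = 7·(7^j − 4^j) + (3)·4^j. The first term is divisible by 3 by the inductive hypothesis, and the second term (3)·4^j is divisible by 3 since 3 | 3. Hence 3 | h(j+1).
By induction, the statement is established for all n ≥ 1.
Therefore the largest such d is 3.

d = 3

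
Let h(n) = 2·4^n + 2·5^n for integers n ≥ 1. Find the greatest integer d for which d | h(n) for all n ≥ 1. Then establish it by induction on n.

Computing the first values: h(1) = 18 and h(2) = 82; gcd(18, 82) = 2, so d ≤ 2.
We prove 2 | 2·4^n + 2·5^n for all n ≥ 1 by induction on n.
For the base case n = 1: h(1) = 18 = 2·(9), so 2 | h(1).
Suppose the result is true for n = p, i.e. 2 | h(p). Then
h(p+1) − 5·h(p) = (2·4^(p+1) + 2·5^(p+1)) − 5·(2·4^p + 2·5^p) = (2)·4^p·(4 − 5) = (-2)·4^p. Since 2 | h(p) by the inductive hypothesis, 2 | 5·h(p); and 2 | -2 since -2 = 2·-1. Therefore 2 | h(p+1).
By the principle of mathematical induction, the result holds for all n ≥ 1.
Therefore the largest such d is 2.

d = 2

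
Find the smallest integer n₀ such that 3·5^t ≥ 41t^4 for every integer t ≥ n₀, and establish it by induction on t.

At t = 6: 46875 < 53136, so the inequality fails and n₀ ≥ 7. We prove 3·5^t ≥ 41t^4 for all t ≥ 7.
Base case (t = 7): 3·5^t = 234375 and 41t^4 = 98441, so 234375 ≥ 98441.
Suppose the result is true for t = r, so 3·5^r ≥ 41r^4.
Then 3·5^(r + 1) = 5·(3·5^r) ≥ 5·(41r^4).
Also, for r ≥ 7 we have 5·(41r^4) ≥ 41(r+1)^4, since 5 ≥ (1 + 1/r)^4 for all r ≥ 7.
Combining, 3·5^(r + 1) ≥ 41(r+1)^4.
This completes the induction.
Hence the smallest such n₀ is 7.

n₀ = 7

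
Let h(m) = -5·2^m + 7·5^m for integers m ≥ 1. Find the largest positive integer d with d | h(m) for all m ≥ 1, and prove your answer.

d = 5

Computing the first values: h(1) = 25 and h(2) = 155; gcd(25, 155) = 5, so d ≤ 5.
We prove 5 | -5·2^m + 7·5^m for all m ≥ 1 by induction on m.
For the base case m = 1: h(1) = 25 = 5·(5), so 5 | h(1).
Inductive step: suppose the statement holds for some p ≥ 1, i.e. 5 | h(p). Then
h(p+1) − 5·h(p) = (-5·2^(p+1) + 7·5^(p+1)) − 5·(-5·2^p + 7·5^p) = (-5)·2^p·(2 − 5) = (15)·2^p. Since 5 | h(p) by the inductive hypothesis, 5 | 5·h(p); and 5 | 15 since 15 = 5·3. Therefore 5 | h(p+1).
Hence, by induction on m, the claim holds for every m ≥ 1.
Therefore the largest such d is 5.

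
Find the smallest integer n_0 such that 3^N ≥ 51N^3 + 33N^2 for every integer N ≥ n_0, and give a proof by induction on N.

At N = 9: 19683 < 39852, so the inequality fails and n_0 ≥ 10. We prove 3^N ≥ 51N^3 + 33N^2 for all N ≥ 10.
Base case (N = 10): 3^N = 59049 and 51N^3 + 33N^2 = 54300, so 59049 ≥ 54300.
Suppose the result is true for N = r, so 3^r ≥ 51r^3 + 33r^2.
Then 3^(r + 1) = 3·(3^r) ≥ 3·(51r^3 + 33r^2).
Also, for r ≥ 10 we have 3·(51r^3 + 33r^2) ≥ 51(r+1)^3 + 33(r+1)^2, since 3·(51r^3 + 33r^2) − (51(r+1)^3 + 33(r+1)^2) = 102r^3 - 87r^2 - 219r - 84, which is nonnegative for all r ≥ 10.
Combining, 3^(r + 1) ≥ 51(r+1)^3 + 33(r+1)^2.
Hence, by induction on N, the claim holds for every N ≥ 10.
Hence the smallest such n_0 is 10.

n_0 = 10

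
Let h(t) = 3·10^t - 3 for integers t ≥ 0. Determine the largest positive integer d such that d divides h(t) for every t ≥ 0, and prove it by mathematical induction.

d = 27

Computing the first values: h(0) = 0 and h(1) = 27; gcd(0, 27) = 27, so d ≤ 27.
We prove 27 | 3·10^t - 3 for all t ≥ 0 by induction on t.
When t = 0: h(0) = 0 = 27·(0), so 27 | h(0).
For the inductive step, assume it holds for an arbitrary r ≥ 0, i.e. 27 | h(r). Then
h(r+1) = 3·10^(r+1) - 3 = 10·(3·10^r - 3) + 27 = 10·h(r) + 27. The first term is divisible by 27 by the inductive hypothesis, and 27 is divisible by 27. Hence 27 | h(r+1).
This completes the induction.
Therefore the largest such d is 27.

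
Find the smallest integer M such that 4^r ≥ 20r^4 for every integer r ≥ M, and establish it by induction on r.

M = 9

At r = 8: 65536 < 81920, so the inequality fails and M ≥ 9. We prove 4^r ≥ 20r^4 for all r ≥ 9.
Base step (r = 9): 4^r = 262144 and 20r^4 = 131220, so 262144 ≥ 131220.
Inductive step: suppose the statement holds for some j ≥ 9, so 4^j ≥ 20j^4.
Then 4^(j + 1) = 4·(4^j) ≥ 4·(20j^4).
Also, for j ≥ 9 we have 4·(20j^4) ≥ 20(j+1)^4, since 4 ≥ (1 + 1/j)^4 for all j ≥ 9.
Combining, 4^(j + 1) ≥ 20(j+1)^4.
By the principle of mathematical induction, the result holds for all r ≥ 9.
Hence the smallest such M is 9.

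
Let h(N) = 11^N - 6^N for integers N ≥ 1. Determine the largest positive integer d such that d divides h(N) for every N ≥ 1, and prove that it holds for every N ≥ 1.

d = 5

Computing the first values: h(1) = 5 and h(2) = 85; gcd(5, 85) = 5, so d ≤ 5.
We prove 5 | 11^N - 6^N for all N ≥ 1 by induction on N.
Base step (N = 1): h(1) = 5 = 5·(1), so 5 | h(1).
For the inductive step, assume it holds for an arbitrary k ≥ 1, i.e. 5 | h(k). Then
11^{k+1} − 6^{k+1} = 11·11^k − 6·6^k = 11·(11^k − 6^k) + (5)·6^k. The first term is divisible by 5 by the inductive hypothesis, and the second term (5)·6^k is divisible by 5 since 5 | 5. Hence 5 | h(k+1).
This completes the induction.
Therefore the largest such d is 5.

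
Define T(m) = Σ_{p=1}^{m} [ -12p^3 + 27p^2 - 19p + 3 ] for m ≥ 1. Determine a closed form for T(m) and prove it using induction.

We claim T(m) = -m(3m^3 - 3m^2 - m + 2) for all m ≥ 1.
Base step (m = 1): T(1) = -1, and the closed form gives -1. They agree.
Inductive step: suppose the statement holds for some p ≥ 1, so T(p) = p(-3p^3 + 3p^2 + p - 2).
Then T(p+1) = T(p) + (-12p^3 - 9p^2 - p - 1) = (p(-3p^3 + 3p^2 + p - 2)) + (-12p^3 - 9p^2 - p - 1).
Simplifying, T(p+1) = -(p + 1)(3p^3 + 6p^2 + 2p + 1) = -(p+1)(3(p+1)^3 - 3(p+1)^2 - (p+1) + 2),
which is the closed form with m = p+1.
By induction, the statement is established for all m ≥ 1.

T(m) = -m(3m^3 - 3m^2 - m + 2)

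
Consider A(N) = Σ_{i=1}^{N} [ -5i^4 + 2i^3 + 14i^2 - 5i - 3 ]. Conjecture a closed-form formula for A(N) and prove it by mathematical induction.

We claim A(N) = -N(N^4 + 2N^3 - 4N^2 - 5N + 3) for all N ≥ 1.
Base step (N = 1): A(1) = 3, and the closed form gives 3. They agree.
Inductive step: suppose the statement holds for some i ≥ 1, so A(i) = i(-i^4 - 2i^3 + 4i^2 + 5i - 3).
Then A(i+1) = A(i) + (-5i^4 - 18i^3 - 10i^2 + 9i + 3) = (i(-i^4 - 2i^3 + 4i^2 + 5i - 3)) + (-5i^4 - 18i^3 - 10i^2 + 9i + 3).
Simplifying, A(i+1) = -(i + 1)(i^4 + 6i^3 + 8i^2 - 3i - 3) = -(i+1)((i+1)^4 + 2(i+1)^3 - 4(i+1)^2 - 5(i+1) + 3),
which is the closed form with N = i+1.
This completes the induction.

A(N) = -N(N^4 + 2N^3 - 4N^2 - 5N + 3)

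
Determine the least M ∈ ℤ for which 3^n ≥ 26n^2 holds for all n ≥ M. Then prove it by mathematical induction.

M = 7

At n = 6: 729 < 936, so the inequality fails and M ≥ 7. We prove 3^n ≥ 26n^2 for all n ≥ 7.
Base case (n = 7): 3^n = 2187 and 26n^2 = 1274, so 2187 ≥ 1274.
For the inductive step, assume it holds for an arbitrary m ≥ 7, so 3^m ≥ 26m^2.
Then 3^(m + 1) = 3·(3^m) ≥ 3·(26m^2).
Also, for m ≥ 7 we have 3·(26m^2) ≥ 26(m+1)^2, since 3 ≥ (1 + 1/m)^2 for all m ≥ 7.
Combining, 3^(m + 1) ≥ 26(m+1)^2.
This completes the induction.
Hence the smallest such M is 7.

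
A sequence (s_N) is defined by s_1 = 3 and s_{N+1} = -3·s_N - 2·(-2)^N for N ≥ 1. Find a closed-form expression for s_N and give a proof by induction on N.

Computing the first terms: s_1 = 3, s_2 = -5, s_3 = 7. This suggests s_N = (-2)^(N + 1) - (-3)^(N - 1).
Base step (N = 1): the formula gives 3 = 3 = s_1.
For the inductive step, assume it holds for an arbitrary j ≥ 1, so s_j = (-2)^(j + 1) - (-3)^(j - 1).
Then s_{j+1} = -3·s_j - 2·(-2)^j = -3·((-2)^(j + 1) - (-3)^(j - 1)) - 2·(-2)^j = (-2)^(j + 2) - (-3)^j = (-2)^((j+1) + 1) - (-3)^((j+1) - 1),
which is the claimed formula at N = j+1.
By induction, the statement is established for all N ≥ 1.

s_N = (-2)^(N + 1) - (-3)^(N - 1)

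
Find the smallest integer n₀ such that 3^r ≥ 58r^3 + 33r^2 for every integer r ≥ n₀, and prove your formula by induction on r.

At r = 10: 59049 < 61300, so the inequality fails and n₀ ≥ 11. We prove 3^r ≥ 58r^3 + 33r^2 for all r ≥ 11.
For the base case r = 11: 3^r = 177147 and 58r^3 + 33r^2 = 81191, so 177147 ≥ 81191.
Inductive step: suppose the statement holds for some i ≥ 11, so 3^i ≥ 58i^3 + 33i^2.
Then 3^(i + 1) = 3·(3^i) ≥ 3·(58i^3 + 33i^2).
Also, for i ≥ 11 we have 3·(58i^3 + 33i^2) ≥ 58(i+1)^3 + 33(i+1)^2, since 3·(58i^3 + 33i^2) − (58(i+1)^3 + 33(i+1)^2) = 116i^3 - 108i^2 - 240i - 91, which is nonnegative for all i ≥ 11.
Combining, 3^(i + 1) ≥ 58(i+1)^3 + 33(i+1)^2.
By the principle of mathematical induction, the result holds for all r ≥ 11.
Hence the smallest such n₀ is 11.

n₀ = 11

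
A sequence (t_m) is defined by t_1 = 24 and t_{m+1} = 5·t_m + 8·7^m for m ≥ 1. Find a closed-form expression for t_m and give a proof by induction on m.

Computing the first terms: t_1 = 24, t_2 = 176, t_3 = 1272. This suggests t_m = -4·5^(m - 1) + 4·7^m.
When m = 1: the formula gives 24 = 24 = t_1.
For the inductive step, assume it holds for an arbitrary i ≥ 1, so t_i = -4·5^(i - 1) + 4·7^i.
Then t_{i+1} = 5·t_i + 8·7^i = 5·(-4·5^(i - 1) + 4·7^i) + 8·7^i = -4·5^i + 4·7^(i + 1) = -4·5^((i+1) - 1) + 4·7^(i+1),
which is the claimed formula at m = i+1.
Hence, by induction on m, the claim holds for every m ≥ 1.

t_m = -4·5^(m - 1) + 4·7^m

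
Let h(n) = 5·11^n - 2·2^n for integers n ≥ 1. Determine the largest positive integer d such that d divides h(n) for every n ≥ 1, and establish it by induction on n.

d = 3

Computing the first values: h(1) = 51 and h(2) = 597; gcd(51, 597) = 3, so d ≤ 3.
We prove 3 | 5·11^n - 2·2^n for all n ≥ 1 by induction on n.
Base step (n = 1): h(1) = 51 = 3·(17), so 3 | h(1).
For the inductive step, assume it holds for an arbitrary m ≥ 1, i.e. 3 | h(m). Then
h(m+1) − 11·h(m) = (5·11^(m+1) - 2·2^(m+1)) − 11·(5·11^m - 2·2^m) = (-2)·2^m·(2 − 11) = (18)·2^m. Since 3 | h(m) by the inductive hypothesis, 3 | 11·h(m); and 3 | 18 since 18 = 3·6. Therefore 3 | h(m+1).
By the principle of mathematical induction, the result holds for all n ≥ 1.
Therefore the largest such d is 3.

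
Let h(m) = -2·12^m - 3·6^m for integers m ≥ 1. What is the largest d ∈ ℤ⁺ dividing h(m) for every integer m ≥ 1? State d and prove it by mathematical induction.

Computing the first values: h(1) = -42 and h(2) = -396; gcd(-42, -396) = 6, so d ≤ 6.
We prove 6 | -2·12^m - 3·6^m for all m ≥ 1 by induction on m.
When m = 1: h(1) = -42 = 6·(-7), so 6 | h(1).
For the inductive step, assume it holds for an arbitrary j ≥ 1, i.e. 6 | h(j). Then
h(j+1) − 12·h(j) = (-2·12^(j+1) - 3·6^(j+1)) − 12·(-2·12^j - 3·6^j) = (-3)·6^j·(6 − 12) = (18)·6^j. Since 6 | h(j) by the inductive hypothesis, 6 | 12·h(j); and 6 | 18 since 18 = 6·3. Therefore 6 | h(j+1).
By induction, the statement is established for all m ≥ 1.
Therefore the largest such d is 6.

d = 6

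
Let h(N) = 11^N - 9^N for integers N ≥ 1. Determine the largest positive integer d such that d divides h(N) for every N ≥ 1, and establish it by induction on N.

d = 2

Computing the first values: h(1) = 2 and h(2) = 40; gcd(2, 40) = 2, so d ≤ 2.
We prove 2 | 11^N - 9^N for all N ≥ 1 by induction on N.
Base case (N = 1): h(1) = 2 = 2·(1), so 2 | h(1).
For the inductive step, assume it holds for an arbitrary m ≥ 1, i.e. 2 | h(m). Then
11^{m+1} − 9^{m+1} = 11·11^m − 9·9^m = 11·(11^m − 9^m) + (2)·9^m. The first term is divisible by 2 by the inductive hypothesis, and the second term (2)·9^m is divisible by 2 since 2 | 2. Hence 2 | h(m+1).
By induction, the statement is established for all N ≥ 1.
Therefore the largest such d is 2.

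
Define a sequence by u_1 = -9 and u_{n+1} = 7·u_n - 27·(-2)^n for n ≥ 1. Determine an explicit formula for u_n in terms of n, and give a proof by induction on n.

u_n = 3(-2)^n - 3·7^(n - 1)

Computing the first terms: u_1 = -9, u_2 = -9, u_3 = -171. This suggests u_n = 3(-2)^n - 3·7^(n - 1).
Base case (n = 1): the formula gives -9 = -9 = u_1.
For the inductive step, assume it holds for an arbitrary j ≥ 1, so u_j = 3(-2)^j - 3·7^(j - 1).
Then u_{j+1} = 7·u_j - 27·(-2)^j = 7·(3(-2)^j - 3·7^(j - 1)) - 27·(-2)^j = 3(-2)^(j + 1) - 3·7^j = 3(-2)^(j+1) - 3·7^((j+1) - 1),
which is the claimed formula at n = j+1.
This completes the induction.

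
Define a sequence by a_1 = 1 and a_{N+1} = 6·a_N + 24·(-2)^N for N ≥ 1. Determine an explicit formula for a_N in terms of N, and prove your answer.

a_N = -3(-2)^N - 5·6^(N - 1)

Computing the first terms: a_1 = 1, a_2 = -42, a_3 = -156. This suggests a_N = -3(-2)^N - 5·6^(N - 1).
For the base case N = 1: the formula gives 1 = 1 = a_1.
Inductive step: suppose the statement holds for some j ≥ 1, so a_j = -3(-2)^j - 5·6^(j - 1).
Then a_{j+1} = 6·a_j + 24·(-2)^j = 6·(-3(-2)^j - 5·6^(j - 1)) + 24·(-2)^j = -3(-2)^(j + 1) - 5·6^j = -3(-2)^(j+1) - 5·6^((j+1) - 1),
which is the claimed formula at N = j+1.
By induction, the statement is established for all N ≥ 1.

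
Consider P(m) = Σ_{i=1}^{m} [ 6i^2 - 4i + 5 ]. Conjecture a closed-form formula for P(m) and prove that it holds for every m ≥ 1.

P(m) = m(2m^2 + m + 4)

We claim P(m) = m(2m^2 + m + 4) for all m ≥ 1.
Base step (m = 1): P(1) = 7, and the closed form gives 7. They agree.
For the inductive step, assume it holds for an arbitrary i ≥ 1, so P(i) = i(2i^2 + i + 4).
Then P(i+1) = P(i) + (6i^2 + 8i + 7) = (i(2i^2 + i + 4)) + (6i^2 + 8i + 7).
Simplifying, P(i+1) = (i + 1)(2i^2 + 5i + 7) = (i+1)(2(i+1)^2 + (i+1) + 4),
which is the closed form with m = i+1.
By induction, the statement is established for all m ≥ 1.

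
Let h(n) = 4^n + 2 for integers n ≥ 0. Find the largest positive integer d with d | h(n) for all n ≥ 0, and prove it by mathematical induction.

Computing the first values: h(0) = 3 and h(1) = 6; gcd(3, 6) = 3, so d ≤ 3.
We prove 3 | 4^n + 2 for all n ≥ 0 by induction on n.
When n = 0: h(0) = 3 = 3·(1), so 3 | h(0).
Inductive step: suppose the statement holds for some m ≥ 0, i.e. 3 | h(m). Then
h(m+1) = 4^(m+1) + 2 = 4·(4^m + 2) - 6 = 4·h(m) - 6. The first term is divisible by 3 by the inductive hypothesis, and -6 is divisible by 3. Hence 3 | h(m+1).
This completes the induction.
Therefore the largest such d is 3.

d = 3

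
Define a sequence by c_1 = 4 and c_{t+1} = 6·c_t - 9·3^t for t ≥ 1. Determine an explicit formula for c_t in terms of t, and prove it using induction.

c_t = 3^(t + 1) - 5·6^(t - 1)

Computing the first terms: c_1 = 4, c_2 = -3, c_3 = -99. This suggests c_t = 3^(t + 1) - 5·6^(t - 1).
Base step (t = 1): the formula gives 4 = 4 = c_1.
For the inductive step, assume it holds for an arbitrary i ≥ 1, so c_i = 3^(i + 1) - 5·6^(i - 1).
Then c_{i+1} = 6·c_i - 9·3^i = 6·(3^(i + 1) - 5·6^(i - 1)) - 9·3^i = 3^(i + 2) - 5·6^i = 3^((i+1) + 1) - 5·6^((i+1) - 1),
which is the claimed formula at t = i+1.
This completes the induction.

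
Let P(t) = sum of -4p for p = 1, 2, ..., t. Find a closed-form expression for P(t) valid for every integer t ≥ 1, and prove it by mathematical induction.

P(t) = -2t(t + 1)

We claim P(t) = -2t(t + 1) for all t ≥ 1.
For the base case t = 1: P(1) = -4, and the closed form gives -4. They agree.
For the inductive step, assume it holds for an arbitrary p ≥ 1, so P(p) = 2p(-p - 1).
Then P(p+1) = P(p) + (-4p - 4) = (2p(-p - 1)) + (-4p - 4).
Simplifying, P(p+1) = -2(p + 1)(p + 2) = -2(p+1)((p+1) + 1),
which is the closed form with t = p+1.
By induction, the statement is established for all t ≥ 1.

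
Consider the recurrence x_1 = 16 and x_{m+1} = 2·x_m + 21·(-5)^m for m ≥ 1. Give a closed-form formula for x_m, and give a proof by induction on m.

x_m = -3(-5)^m + 2^(m - 1)

Computing the first terms: x_1 = 16, x_2 = -73, x_3 = 379. This suggests x_m = -3(-5)^m + 2^(m - 1).
For the base case m = 1: the formula gives 16 = 16 = x_1.
Inductive step: suppose the statement holds for some j ≥ 1, so x_j = -3(-5)^j + 2^(j - 1).
Then x_{j+1} = 2·x_j + 21·(-5)^j = 2·(-3(-5)^j + 2^(j - 1)) + 21·(-5)^j = -3(-5)^(j + 1) + 2^j = -3(-5)^(j+1) + 2^((j+1) - 1),
which is the claimed formula at m = j+1.
By induction, the statement is established for all m ≥ 1.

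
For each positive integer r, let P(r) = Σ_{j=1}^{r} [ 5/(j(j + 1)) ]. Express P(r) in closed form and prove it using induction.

We claim P(r) = 5r/(r + 1) for all r ≥ 1.
Base case (r = 1): P(1) = 5/2, and the closed form gives 5/2. They agree.
Suppose the result is true for r = j, so P(j) = 5j/(j + 1).
Then P(j+1) = P(j) + (5/((j + 1)(j + 2))) = (5j/(j + 1)) + (5/((j + 1)(j + 2))).
Simplifying, P(j+1) = 5(j + 1)/(j + 2) = 5(j+1)/((j+1) + 1),
which is the closed form with r = j+1.
This completes the induction.

P(r) = 5r/(r + 1)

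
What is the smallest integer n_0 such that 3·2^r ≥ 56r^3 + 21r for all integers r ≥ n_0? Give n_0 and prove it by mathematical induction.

n_0 = 17

At r = 16: 196608 < 229712, so the inequality fails and n_0 ≥ 17. We prove 3·2^r ≥ 56r^3 + 21r for all r ≥ 17.
Base case (r = 17): 3·2^r = 393216 and 56r^3 + 21r = 275485, so 393216 ≥ 275485.
Suppose the result is true for r = m, so 3·2^m ≥ 56m^3 + 21m.
Then 3·2^(m + 1) = 2·(3·2^m) ≥ 2·(56m^3 + 21m).
Also, for m ≥ 17 we have 2·(56m^3 + 21m) ≥ 56(m+1)^3 + 21(m+1), since 2·(56m^3 + 21m) − (56(m+1)^3 + 21(m+1)) = 56m^3 - 168m^2 - 147m - 77, which is nonnegative for all m ≥ 17.
Combining, 3·2^(m + 1) ≥ 56(m+1)^3 + 21(m+1).
This completes the induction.
Hence the smallest such n_0 is 17.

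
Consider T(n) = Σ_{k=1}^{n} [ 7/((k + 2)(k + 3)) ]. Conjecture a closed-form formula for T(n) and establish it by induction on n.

T(n) = 7n/(3(n + 3))

We claim T(n) = 7n/(3(n + 3)) for all n ≥ 1.
For the base case n = 1: T(1) = 7/12, and the closed form gives 7/12. They agree.
Suppose the result is true for n = k, so T(k) = 7k/(3(k + 3)).
Then T(k+1) = T(k) + (7/((k + 3)(k + 4))) = (7k/(3(k + 3))) + (7/((k + 3)(k + 4))).
Simplifying, T(k+1) = 7(k + 1)/(3(k + 4)) = 7(k+1)/(3((k+1) + 3)),
which is the closed form with n = k+1.
By induction, the statement is established for all n ≥ 1.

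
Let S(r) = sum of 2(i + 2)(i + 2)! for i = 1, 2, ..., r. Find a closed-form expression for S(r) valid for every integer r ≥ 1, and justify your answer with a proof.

S(r) = 2(r + 3)! - 12

We claim S(r) = 2(r + 3)! - 12 for all r ≥ 1.
Base step (r = 1): S(1) = 36, and the closed form gives 36. They agree.
Inductive step: assume the claim holds for r = i, so S(i) = 2(i + 3)! - 12.
Then S(i+1) = S(i) + (2(i + 3)(i + 3)!) = (2(i + 3)! - 12) + (2(i + 3)(i + 3)!).
Simplifying, S(i+1) = 2((i+1) + 3)! - 12,
which is the closed form with r = i+1.
This completes the induction.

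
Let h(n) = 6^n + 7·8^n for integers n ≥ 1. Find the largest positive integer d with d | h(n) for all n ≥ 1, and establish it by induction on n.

d = 2

Computing the first values: h(1) = 62 and h(2) = 484; gcd(62, 484) = 2, so d ≤ 2.
We prove 2 | 6^n + 7·8^n for all n ≥ 1 by induction on n.
Base step (n = 1): h(1) = 62 = 2·(31), so 2 | h(1).
Inductive step: assume the claim holds for n = k, i.e. 2 | h(k). Then
h(k+1) − 8·h(k) = (6^(k+1) + 7·8^(k+1)) − 8·(6^k + 7·8^k) = (1)·6^k·(6 − 8) = (-2)·6^k. Since 2 | h(k) by the inductive hypothesis, 2 | 8·h(k); and 2 | -2 since -2 = 2·-1. Therefore 2 | h(k+1).
By induction, the statement is established for all n ≥ 1.
Therefore the largest such d is 2.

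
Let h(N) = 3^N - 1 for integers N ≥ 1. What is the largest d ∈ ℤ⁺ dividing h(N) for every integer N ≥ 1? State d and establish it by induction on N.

Computing the first values: h(1) = 2 and h(2) = 8; gcd(2, 8) = 2, so d ≤ 2.
We prove 2 | 3^N - 1 for all N ≥ 1 by induction on N.
Base case (N = 1): h(1) = 2 = 2·(1), so 2 | h(1).
Inductive step: assume the claim holds for N = p, i.e. 2 | h(p). Then
3^{p+1} − 1^{p+1} = 3·3^p − 1·1^p = 3·(3^p − 1^p) + (2)·1^p. The first term is divisible by 2 by the inductive hypothesis, and the second term (2)·1^p is divisible by 2 since 2 | 2. Hence 2 | h(p+1).
By the principle of mathematical induction, the result holds for all N ≥ 1.
Therefore the largest such d is 2.

d = 2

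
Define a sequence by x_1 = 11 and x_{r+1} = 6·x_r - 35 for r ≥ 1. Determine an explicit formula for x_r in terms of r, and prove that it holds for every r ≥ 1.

Computing the first terms: x_1 = 11, x_2 = 31, x_3 = 151. This suggests x_r = 4·6^(r - 1) + 7.
When r = 1: the formula gives 11 = 11 = x_1.
For the inductive step, assume it holds for an arbitrary k ≥ 1, so x_k = 4·6^(k - 1) + 7.
Then x_{k+1} = 6·x_k - 35 = 6·(4·6^(k - 1) + 7) - 35 = 4·6^k + 7 = 4·6^((k+1) - 1) + 7,
which is the claimed formula at r = k+1.
By the principle of mathematical induction, the result holds for all r ≥ 1.

x_r = 4·6^(r - 1) + 7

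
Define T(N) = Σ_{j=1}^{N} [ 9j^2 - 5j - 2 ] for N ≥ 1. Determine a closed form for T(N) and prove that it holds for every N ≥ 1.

T(N) = N(3N^2 + 2N - 3)

We claim T(N) = N(3N^2 + 2N - 3) for all N ≥ 1.
When N = 1: T(1) = 2, and the closed form gives 2. They agree.
Inductive step: assume the claim holds for N = j, so T(j) = j(3j^2 + 2j - 3).
Then T(j+1) = T(j) + (9j^2 + 13j + 2) = (j(3j^2 + 2j - 3)) + (9j^2 + 13j + 2).
Simplifying, T(j+1) = (j + 1)(3j^2 + 8j + 2) = (j+1)(3(j+1)^2 + 2(j+1) - 3),
which is the closed form with N = j+1.
This completes the induction.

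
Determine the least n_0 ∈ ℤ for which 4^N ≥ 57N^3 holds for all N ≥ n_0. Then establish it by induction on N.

n_0 = 8

At N = 7: 16384 < 19551, so the inequality fails and n_0 ≥ 8. We prove 4^N ≥ 57N^3 for all N ≥ 8.
Base case (N = 8): 4^N = 65536 and 57N^3 = 29184, so 65536 ≥ 29184.
Suppose the result is true for N = p, so 4^p ≥ 57p^3.
Then 4^(p + 1) = 4·(4^p) ≥ 4·(57p^3).
Also, for p ≥ 8 we have 4·(57p^3) ≥ 57(p+1)^3, since 4 ≥ (1 + 1/p)^3 for all p ≥ 8.
Combining, 4^(p + 1) ≥ 57(p+1)^3.
This completes the induction.
Hence the smallest such n_0 is 8.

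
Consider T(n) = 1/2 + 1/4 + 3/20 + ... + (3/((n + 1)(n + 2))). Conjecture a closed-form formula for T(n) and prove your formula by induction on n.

We claim T(n) = 3n/(2(n + 2)) for all n ≥ 1.
For the base case n = 1: T(1) = 1/2, and the closed form gives 1/2. They agree.
For the inductive step, assume it holds for an arbitrary m ≥ 1, so T(m) = 3m/(2(m + 2)).
Then T(m+1) = T(m) + (3/((m + 2)(m + 3))) = (3m/(2(m + 2))) + (3/((m + 2)(m + 3))).
Simplifying, T(m+1) = 3(m + 1)/(2(m + 3)) = 3(m+1)/(2((m+1) + 2)),
which is the closed form with n = m+1.
By the principle of mathematical induction, the result holds for all n ≥ 1.

T(n) = 3n/(2(n + 2))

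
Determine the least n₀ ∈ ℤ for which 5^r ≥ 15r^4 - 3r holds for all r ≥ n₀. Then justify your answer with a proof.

At r = 6: 15625 < 19422, so the inequality fails and n₀ ≥ 7. We prove 5^r ≥ 15r^4 - 3r for all r ≥ 7.
Base case (r = 7): 5^r = 78125 and 15r^4 - 3r = 35994, so 78125 ≥ 35994.
Inductive step: suppose the statement holds for some i ≥ 7, so 5^i ≥ 15i^4 - 3i.
Then 5^(i + 1) = 5·(5^i) ≥ 5·(15i^4 - 3i).
Also, for i ≥ 7 we have 5·(15i^4 - 3i) ≥ 15(i+1)^4 - 3(i+1), since 5·(15i^4 - 3i) − (15(i+1)^4 - 3(i+1)) = 60i^4 - 60i^3 - 90i^2 - 72i - 12, which is nonnegative for all i ≥ 7.
Combining, 5^(i + 1) ≥ 15(i+1)^4 - 3(i+1).
By the principle of mathematical induction, the result holds for all r ≥ 7.
Hence the smallest such n₀ is 7.

n₀ = 7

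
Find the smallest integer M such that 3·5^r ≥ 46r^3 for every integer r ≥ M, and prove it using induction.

M = 5

At r = 4: 1875 < 2944, so the inequality fails and M ≥ 5. We prove 3·5^r ≥ 46r^3 for all r ≥ 5.
For the base case r = 5: 3·5^r = 9375 and 46r^3 = 5750, so 9375 ≥ 5750.
For the inductive step, assume it holds for an arbitrary j ≥ 5, so 3·5^j ≥ 46j^3.
Then 3·5^(j + 1) = 5·(3·5^j) ≥ 5·(46j^3).
Also, for j ≥ 5 we have 5·(46j^3) ≥ 46(j+1)^3, since 5 ≥ (1 + 1/j)^3 for all j ≥ 5.
Combining, 3·5^(j + 1) ≥ 46(j+1)^3.
By the principle of mathematical induction, the result holds for all r ≥ 5.
Hence the smallest such M is 5.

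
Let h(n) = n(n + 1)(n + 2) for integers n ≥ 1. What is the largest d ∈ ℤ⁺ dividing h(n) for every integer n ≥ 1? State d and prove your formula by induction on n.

d = 6

Computing the first values: h(1) = 6 and h(2) = 24; gcd(6, 24) = 6, so d ≤ 6.
We prove 6 | n(n + 1)(n + 2) for all n ≥ 1 by induction on n.
Base case (n = 1): h(1) = 6 = 6·(1), so 6 | h(1).
Suppose the result is true for n = k, i.e. 6 | h(k). Then
h(k+1) − h(k) = (k+1)·(k+2)·(k+3) − k·(k+1)·(k+2) = (k+1)·(k+2)·[(k+3) − k] = 3·(k+1)·(k+2). The product of 2 consecutive integers is divisible by (2)! = 2, so h(k+1) − h(k) is divisible by 3·2 = 6. By the inductive hypothesis 6 | h(k), hence 6 | h(k+1).
By induction, the statement is established for all n ≥ 1.
Therefore the largest such d is 6.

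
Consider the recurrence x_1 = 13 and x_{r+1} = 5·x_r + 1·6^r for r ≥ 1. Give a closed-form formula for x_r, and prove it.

x_r = 7·5^(r - 1) + 6^r

Computing the first terms: x_1 = 13, x_2 = 71, x_3 = 391. This suggests x_r = 7·5^(r - 1) + 6^r.
When r = 1: the formula gives 13 = 13 = x_1.
Inductive step: assume the claim holds for r = i, so x_i = 7·5^(i - 1) + 6^i.
Then x_{i+1} = 5·x_i + 1·6^i = 5·(7·5^(i - 1) + 6^i) + 1·6^i = 7·5^i + 6^(i + 1) = 7·5^((i+1) - 1) + 6^(i+1),
which is the claimed formula at r = i+1.
By induction, the statement is established for all r ≥ 1.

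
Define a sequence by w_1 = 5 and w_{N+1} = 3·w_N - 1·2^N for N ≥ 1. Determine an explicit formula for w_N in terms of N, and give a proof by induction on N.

Computing the first terms: w_1 = 5, w_2 = 13, w_3 = 35. This suggests w_N = 2^N + 3^N.
When N = 1: the formula gives 5 = 5 = w_1.
Inductive step: assume the claim holds for N = r, so w_r = 2^r + 3^r.
Then w_{r+1} = 3·w_r - 1·2^r = 3·(2^r + 3^r) - 1·2^r = 2^(r + 1) + 3^(r + 1),
which is the claimed formula at N = r+1.
By induction, the statement is established for all N ≥ 1.

w_N = 2^N + 3^N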